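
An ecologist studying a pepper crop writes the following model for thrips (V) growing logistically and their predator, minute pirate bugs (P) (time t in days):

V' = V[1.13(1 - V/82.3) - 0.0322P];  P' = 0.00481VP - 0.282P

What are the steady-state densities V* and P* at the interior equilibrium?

From dP/dt = 0 with P > 0: 0.00481V* = 0.282, so V* = 58.6.
Substitute into dV/dt = 0: 1.13(1 - 58.6/82.3) = 0.0322P*.
The bracket is 0.288, giving P* = 0.325/0.0322 = 10.1.

V* ≈ 58.6, P* ≈ 10.1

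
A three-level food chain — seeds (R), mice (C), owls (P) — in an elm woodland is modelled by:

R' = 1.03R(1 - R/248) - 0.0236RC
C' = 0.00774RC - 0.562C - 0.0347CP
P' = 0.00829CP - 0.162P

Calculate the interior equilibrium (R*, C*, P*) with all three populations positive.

From dP/dt = 0: 0.00829C* = 0.162, so C* = 19.5.
From dR/dt = 0: 1.03(1 - R*/248) = 0.0236·19.5, giving R* = 248·(1 - 0.448) = 137.
From dC/dt = 0: 0.00774·137 - 0.562 = 0.0347P*, so P* = 0.498/0.0347 = 14.4.

R* ≈ 137, C* ≈ 19.5, P* ≈ 14.4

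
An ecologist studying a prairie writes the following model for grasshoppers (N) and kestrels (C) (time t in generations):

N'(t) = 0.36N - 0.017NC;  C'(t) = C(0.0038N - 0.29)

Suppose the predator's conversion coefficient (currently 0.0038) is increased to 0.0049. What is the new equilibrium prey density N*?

At the interior fixed point, setting dC/dt = 0 with C > 0 fixes N* = (predator death rate)/(NC coefficient) — independent of the other coefficients.
With the change, N* = 0.29/0.0049 = 59.2; it falls from 76.3.

N* ≈ 59.2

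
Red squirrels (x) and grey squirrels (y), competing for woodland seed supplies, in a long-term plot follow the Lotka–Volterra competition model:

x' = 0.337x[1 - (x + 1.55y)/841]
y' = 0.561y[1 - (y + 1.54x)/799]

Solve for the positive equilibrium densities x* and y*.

Setting both brackets to zero gives the nullclines x + 1.55y = 841 and 1.54x + y = 799.
Substituting y = 799 - 1.54x into the first: x(1 - 1.55·1.54) = 841 - 1.55·799.
So x* = -397/-1.39 = 287, and then y* = 799 - 1.54·287 = 358.

x* ≈ 287, y* ≈ 358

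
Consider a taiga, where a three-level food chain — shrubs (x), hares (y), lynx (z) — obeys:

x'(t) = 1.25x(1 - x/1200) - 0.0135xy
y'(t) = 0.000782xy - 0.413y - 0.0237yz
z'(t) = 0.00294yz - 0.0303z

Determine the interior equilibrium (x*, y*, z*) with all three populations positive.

x* ≈ 1070, y* ≈ 10.3, z* ≈ 17.8

From dz/dt = 0: 0.00294y* = 0.0303, so y* = 10.3.
From dx/dt = 0: 1.25(1 - x*/1200) = 0.0135·10.3, giving x* = 1200·(1 - 0.111) = 1070.
From dy/dt = 0: 0.000782·1070 - 0.413 = 0.0237z*, so z* = 0.421/0.0237 = 17.8.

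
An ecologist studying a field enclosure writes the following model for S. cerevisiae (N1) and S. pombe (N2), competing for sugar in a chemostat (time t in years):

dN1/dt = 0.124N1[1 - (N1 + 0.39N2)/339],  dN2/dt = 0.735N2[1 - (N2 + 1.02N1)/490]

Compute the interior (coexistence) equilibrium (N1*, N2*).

N1* ≈ 246, N2* ≈ 239

Setting both brackets to zero gives the nullclines N1 + 0.39N2 = 339 and 1.02N1 + N2 = 490.
Substituting N2 = 490 - 1.02N1 into the first: N1(1 - 0.39·1.02) = 339 - 0.39·490.
So N1* = 148/0.602 = 246, and then N2* = 490 - 1.02·246 = 239.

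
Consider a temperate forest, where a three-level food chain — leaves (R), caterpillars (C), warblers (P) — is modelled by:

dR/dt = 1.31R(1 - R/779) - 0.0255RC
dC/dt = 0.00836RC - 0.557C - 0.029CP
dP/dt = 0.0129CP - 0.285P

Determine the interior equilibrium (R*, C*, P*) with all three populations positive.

R* ≈ 444, C* ≈ 22.1, P* ≈ 109

From dP/dt = 0: 0.0129C* = 0.285, so C* = 22.1.
From dR/dt = 0: 1.31(1 - R*/779) = 0.0255·22.1, giving R* = 779·(1 - 0.43) = 444.
From dC/dt = 0: 0.00836·444 - 0.557 = 0.029P*, so P* = 3.15/0.029 = 109.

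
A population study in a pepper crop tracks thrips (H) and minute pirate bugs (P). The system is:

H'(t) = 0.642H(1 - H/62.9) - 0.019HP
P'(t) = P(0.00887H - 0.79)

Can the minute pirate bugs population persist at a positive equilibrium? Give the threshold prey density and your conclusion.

Threshold H = 89.1; K < 89.1, so no, the predator goes extinct.

The predator equation gives dP/dt > 0 only when H > 0.79/0.00887 = 89.1.
Without the predator, H → K = 62.9. Since 62.9 < 89.1, the predator cannot invade.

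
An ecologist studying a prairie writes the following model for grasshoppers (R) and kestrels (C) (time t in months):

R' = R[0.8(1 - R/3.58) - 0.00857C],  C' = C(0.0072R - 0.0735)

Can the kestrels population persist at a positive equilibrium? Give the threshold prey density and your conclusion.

The predator equation gives dC/dt > 0 only when R > 0.0735/0.0072 = 10.2.
Without the predator, R → K = 3.58. Since 3.58 < 10.2, the predator cannot invade.

Threshold R = 10.2; K < 10.2, so no, the predator goes extinct.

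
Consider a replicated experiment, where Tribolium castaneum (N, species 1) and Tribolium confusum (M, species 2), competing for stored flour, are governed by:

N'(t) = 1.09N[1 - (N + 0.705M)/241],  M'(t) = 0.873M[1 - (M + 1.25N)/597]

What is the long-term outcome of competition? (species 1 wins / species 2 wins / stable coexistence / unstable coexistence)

species 2 excludes species 1

Compare the nullcline intercepts: K1/α12 = 241/0.705 = 342 < K2 = 597; K2/α21 = 597/1.25 = 478 > K1 = 241.
Since the inequalities point opposite ways, species 2 can invade but species 1 cannot.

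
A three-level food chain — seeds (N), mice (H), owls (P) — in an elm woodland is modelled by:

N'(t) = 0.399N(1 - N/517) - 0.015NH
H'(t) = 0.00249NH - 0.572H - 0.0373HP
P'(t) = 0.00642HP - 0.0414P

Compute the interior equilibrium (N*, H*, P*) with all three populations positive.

From dP/dt = 0: 0.00642H* = 0.0414, so H* = 6.45.
From dN/dt = 0: 0.399(1 - N*/517) = 0.015·6.45, giving N* = 517·(1 - 0.242) = 392.
From dH/dt = 0: 0.00249·392 - 0.572 = 0.0373P*, so P* = 0.403/0.0373 = 10.8.

N* ≈ 392, H* ≈ 6.45, P* ≈ 10.8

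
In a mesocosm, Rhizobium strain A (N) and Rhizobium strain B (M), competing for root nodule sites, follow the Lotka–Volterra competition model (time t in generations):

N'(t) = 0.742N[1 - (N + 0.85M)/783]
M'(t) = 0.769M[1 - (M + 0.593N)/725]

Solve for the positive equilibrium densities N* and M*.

Setting both brackets to zero gives the nullclines N + 0.85M = 783 and 0.593N + M = 725.
Substituting M = 725 - 0.593N into the first: N(1 - 0.85·0.593) = 783 - 0.85·725.
So N* = 167/0.496 = 336, and then M* = 725 - 0.593·336 = 526.

N* ≈ 336, M* ≈ 526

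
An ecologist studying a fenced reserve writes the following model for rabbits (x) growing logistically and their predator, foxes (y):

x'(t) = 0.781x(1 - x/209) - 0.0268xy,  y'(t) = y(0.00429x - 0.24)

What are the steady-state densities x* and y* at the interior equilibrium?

From dy/dt = 0 with y > 0: 0.00429x* = 0.24, so x* = 55.9.
Substitute into dx/dt = 0: 0.781(1 - 55.9/209) = 0.0268y*.
The bracket is 0.732, giving y* = 0.572/0.0268 = 21.3.

x* ≈ 55.9, y* ≈ 21.3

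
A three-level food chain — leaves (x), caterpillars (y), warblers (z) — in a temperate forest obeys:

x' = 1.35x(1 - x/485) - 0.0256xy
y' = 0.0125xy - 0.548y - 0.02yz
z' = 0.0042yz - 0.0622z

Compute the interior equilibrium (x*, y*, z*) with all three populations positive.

From dz/dt = 0: 0.0042y* = 0.0622, so y* = 14.8.
From dx/dt = 0: 1.35(1 - x*/485) = 0.0256·14.8, giving x* = 485·(1 - 0.281) = 349.
From dy/dt = 0: 0.0125·349 - 0.548 = 0.02z*, so z* = 3.81/0.02 = 191.

x* ≈ 349, y* ≈ 14.8, z* ≈ 191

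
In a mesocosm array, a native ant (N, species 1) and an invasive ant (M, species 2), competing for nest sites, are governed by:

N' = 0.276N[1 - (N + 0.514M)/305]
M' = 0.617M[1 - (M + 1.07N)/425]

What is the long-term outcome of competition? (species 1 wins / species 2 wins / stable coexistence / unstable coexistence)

Compare the nullcline intercepts: K1/α12 = 305/0.514 = 593 > K2 = 425; K2/α21 = 425/1.07 = 397 > K1 = 305.
Since both inequalities hold, each species can invade when rare, so the interior equilibrium is stable.

stable coexistence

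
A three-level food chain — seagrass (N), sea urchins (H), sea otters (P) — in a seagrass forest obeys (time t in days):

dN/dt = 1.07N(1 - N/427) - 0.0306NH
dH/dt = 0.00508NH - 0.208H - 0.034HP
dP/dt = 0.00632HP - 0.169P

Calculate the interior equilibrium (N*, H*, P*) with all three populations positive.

From dP/dt = 0: 0.00632H* = 0.169, so H* = 26.7.
From dN/dt = 0: 1.07(1 - N*/427) = 0.0306·26.7, giving N* = 427·(1 - 0.765) = 100.
From dH/dt = 0: 0.00508·100 - 0.208 = 0.034P*, so P* = 0.302/0.034 = 8.89.

N* ≈ 100, H* ≈ 26.7, P* ≈ 8.89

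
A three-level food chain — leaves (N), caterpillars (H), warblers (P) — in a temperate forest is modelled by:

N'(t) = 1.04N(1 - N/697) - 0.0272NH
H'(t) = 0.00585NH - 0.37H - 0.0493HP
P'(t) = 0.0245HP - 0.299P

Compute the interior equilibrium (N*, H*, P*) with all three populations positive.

From dP/dt = 0: 0.0245H* = 0.299, so H* = 12.2.
From dN/dt = 0: 1.04(1 - N*/697) = 0.0272·12.2, giving N* = 697·(1 - 0.319) = 475.
From dH/dt = 0: 0.00585·475 - 0.37 = 0.0493P*, so P* = 2.41/0.0493 = 48.8.

N* ≈ 475, H* ≈ 12.2, P* ≈ 48.8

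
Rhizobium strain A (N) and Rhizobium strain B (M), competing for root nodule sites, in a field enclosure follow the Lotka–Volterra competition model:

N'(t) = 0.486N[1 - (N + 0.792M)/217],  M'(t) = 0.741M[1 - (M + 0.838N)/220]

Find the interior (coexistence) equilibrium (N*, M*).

N* ≈ 127, M* ≈ 113

Setting both brackets to zero gives the nullclines N + 0.792M = 217 and 0.838N + M = 220.
Substituting M = 220 - 0.838N into the first: N(1 - 0.792·0.838) = 217 - 0.792·220.
So N* = 42.8/0.336 = 127, and then M* = 220 - 0.838·127 = 113.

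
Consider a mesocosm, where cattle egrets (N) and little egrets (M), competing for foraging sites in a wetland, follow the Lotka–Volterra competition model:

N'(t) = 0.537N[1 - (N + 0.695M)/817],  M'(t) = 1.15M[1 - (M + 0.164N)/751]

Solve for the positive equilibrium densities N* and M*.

N* ≈ 333, M* ≈ 696

Setting both brackets to zero gives the nullclines N + 0.695M = 817 and 0.164N + M = 751.
Substituting M = 751 - 0.164N into the first: N(1 - 0.695·0.164) = 817 - 0.695·751.
So N* = 295/0.886 = 333, and then M* = 751 - 0.164·333 = 696.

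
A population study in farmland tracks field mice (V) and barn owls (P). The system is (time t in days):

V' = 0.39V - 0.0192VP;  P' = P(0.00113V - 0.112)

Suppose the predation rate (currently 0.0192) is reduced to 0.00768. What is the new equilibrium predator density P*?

At the interior fixed point, setting dV/dt = 0 with V > 0 fixes P* = (prey growth rate)/(VP coefficient) — independent of the other coefficients.
With the change, P* = 0.39/0.00768 = 50.8; it rises from 20.3.

P* ≈ 50.8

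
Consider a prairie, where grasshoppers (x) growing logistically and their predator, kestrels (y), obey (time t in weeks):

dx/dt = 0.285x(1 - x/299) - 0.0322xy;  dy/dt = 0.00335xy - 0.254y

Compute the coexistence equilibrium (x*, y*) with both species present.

From dy/dt = 0 with y > 0: 0.00335x* = 0.254, so x* = 75.8.
Substitute into dx/dt = 0: 0.285(1 - 75.8/299) = 0.0322y*.
The bracket is 0.746, giving y* = 0.213/0.0322 = 6.61.

x* ≈ 75.8, y* ≈ 6.61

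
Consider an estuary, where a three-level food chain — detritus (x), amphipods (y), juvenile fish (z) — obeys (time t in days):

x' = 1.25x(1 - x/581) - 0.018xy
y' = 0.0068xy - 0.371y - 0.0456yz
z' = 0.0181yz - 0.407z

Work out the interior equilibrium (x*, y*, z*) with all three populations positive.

From dz/dt = 0: 0.0181y* = 0.407, so y* = 22.5.
From dx/dt = 0: 1.25(1 - x*/581) = 0.018·22.5, giving x* = 581·(1 - 0.324) = 393.
From dy/dt = 0: 0.0068·393 - 0.371 = 0.0456z*, so z* = 2.3/0.0456 = 50.5.

x* ≈ 393, y* ≈ 22.5, z* ≈ 50.5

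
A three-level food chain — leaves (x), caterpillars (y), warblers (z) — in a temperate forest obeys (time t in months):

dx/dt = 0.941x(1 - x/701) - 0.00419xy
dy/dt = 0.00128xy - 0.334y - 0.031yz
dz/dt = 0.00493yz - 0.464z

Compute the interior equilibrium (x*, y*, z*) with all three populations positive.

From dz/dt = 0: 0.00493y* = 0.464, so y* = 94.1.
From dx/dt = 0: 0.941(1 - x*/701) = 0.00419·94.1, giving x* = 701·(1 - 0.419) = 407.
From dy/dt = 0: 0.00128·407 - 0.334 = 0.031z*, so z* = 0.187/0.031 = 6.04.

x* ≈ 407, y* ≈ 94.1, z* ≈ 6.04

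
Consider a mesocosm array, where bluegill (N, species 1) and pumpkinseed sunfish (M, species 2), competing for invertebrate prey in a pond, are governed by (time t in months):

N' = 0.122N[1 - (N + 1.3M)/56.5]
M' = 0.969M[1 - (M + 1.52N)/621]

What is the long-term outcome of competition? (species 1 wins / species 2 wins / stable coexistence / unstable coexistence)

species 2 excludes species 1

Compare the nullcline intercepts: K1/α12 = 56.5/1.3 = 43.5 < K2 = 621; K2/α21 = 621/1.52 = 409 > K1 = 56.5.
Since the inequalities point opposite ways, species 2 can invade but species 1 cannot.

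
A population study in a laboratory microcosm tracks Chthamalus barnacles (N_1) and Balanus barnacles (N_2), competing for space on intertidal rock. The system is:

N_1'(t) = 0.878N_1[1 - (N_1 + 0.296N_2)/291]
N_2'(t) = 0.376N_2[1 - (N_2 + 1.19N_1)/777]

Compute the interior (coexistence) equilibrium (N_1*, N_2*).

N_1* ≈ 94.2, N_2* ≈ 665

Setting both brackets to zero gives the nullclines N_1 + 0.296N_2 = 291 and 1.19N_1 + N_2 = 777.
Substituting N_2 = 777 - 1.19N_1 into the first: N_1(1 - 0.296·1.19) = 291 - 0.296·777.
So N_1* = 61/0.648 = 94.2, and then N_2* = 777 - 1.19·94.2 = 665.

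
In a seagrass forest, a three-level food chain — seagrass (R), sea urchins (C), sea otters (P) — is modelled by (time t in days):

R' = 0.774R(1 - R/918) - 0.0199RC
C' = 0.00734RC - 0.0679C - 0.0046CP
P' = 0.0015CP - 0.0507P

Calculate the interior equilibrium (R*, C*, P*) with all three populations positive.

From dP/dt = 0: 0.0015C* = 0.0507, so C* = 33.8.
From dR/dt = 0: 0.774(1 - R*/918) = 0.0199·33.8, giving R* = 918·(1 - 0.869) = 120.
From dC/dt = 0: 0.00734·120 - 0.0679 = 0.0046P*, so P* = 0.815/0.0046 = 177.

R* ≈ 120, C* ≈ 33.8, P* ≈ 177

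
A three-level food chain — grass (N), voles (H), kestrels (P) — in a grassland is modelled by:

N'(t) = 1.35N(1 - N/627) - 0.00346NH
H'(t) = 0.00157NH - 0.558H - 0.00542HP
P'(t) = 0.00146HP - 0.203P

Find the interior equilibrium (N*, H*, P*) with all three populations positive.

From dP/dt = 0: 0.00146H* = 0.203, so H* = 139.
From dN/dt = 0: 1.35(1 - N*/627) = 0.00346·139, giving N* = 627·(1 - 0.356) = 404.
From dH/dt = 0: 0.00157·404 - 0.558 = 0.00542P*, so P* = 0.0756/0.00542 = 13.9.

N* ≈ 404, H* ≈ 139, P* ≈ 13.9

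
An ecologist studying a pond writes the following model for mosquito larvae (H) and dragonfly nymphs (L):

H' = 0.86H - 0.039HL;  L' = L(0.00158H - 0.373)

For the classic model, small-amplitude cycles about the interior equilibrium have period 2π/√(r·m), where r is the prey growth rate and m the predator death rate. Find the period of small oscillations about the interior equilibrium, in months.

Here r = 0.86 and m = 0.373, so r·m = 0.321.
ω = √0.321 = 0.566 per month, hence T = 2π/ω ≈ 11.1 months.

T ≈ 11.1 months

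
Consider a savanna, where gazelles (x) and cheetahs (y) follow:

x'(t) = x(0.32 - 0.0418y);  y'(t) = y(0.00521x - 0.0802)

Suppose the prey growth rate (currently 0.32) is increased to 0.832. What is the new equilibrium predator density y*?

At the interior fixed point, setting dx/dt = 0 with x > 0 fixes y* = (prey growth rate)/(xy coefficient) — independent of the other coefficients.
With the change, y* = 0.832/0.0418 = 19.9; it rises from 7.66.

y* ≈ 19.9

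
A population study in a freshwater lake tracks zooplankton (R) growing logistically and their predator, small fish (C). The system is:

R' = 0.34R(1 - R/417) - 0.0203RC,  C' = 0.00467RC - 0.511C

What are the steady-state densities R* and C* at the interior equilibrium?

R* ≈ 109, C* ≈ 12.4

From dC/dt = 0 with C > 0: 0.00467R* = 0.511, so R* = 109.
Substitute into dR/dt = 0: 0.34(1 - 109/417) = 0.0203C*.
The bracket is 0.738, giving C* = 0.251/0.0203 = 12.4.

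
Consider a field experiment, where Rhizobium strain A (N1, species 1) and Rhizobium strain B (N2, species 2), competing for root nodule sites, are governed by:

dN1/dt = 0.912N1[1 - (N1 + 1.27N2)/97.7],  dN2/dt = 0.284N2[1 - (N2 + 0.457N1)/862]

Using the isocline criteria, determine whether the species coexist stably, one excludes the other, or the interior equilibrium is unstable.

species 2 excludes species 1

Compare the nullcline intercepts: K1/α12 = 97.7/1.27 = 76.9 < K2 = 862; K2/α21 = 862/0.457 = 1890 > K1 = 97.7.
Since the inequalities point opposite ways, species 2 can invade but species 1 cannot.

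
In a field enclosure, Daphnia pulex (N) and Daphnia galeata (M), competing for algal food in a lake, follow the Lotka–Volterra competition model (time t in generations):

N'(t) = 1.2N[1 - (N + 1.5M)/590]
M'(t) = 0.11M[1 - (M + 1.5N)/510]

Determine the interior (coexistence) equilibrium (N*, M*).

Setting both brackets to zero gives the nullclines N + 1.5M = 590 and 1.5N + M = 510.
Substituting M = 510 - 1.5N into the first: N(1 - 1.5·1.5) = 590 - 1.5·510.
So N* = -175/-1.25 = 140, and then M* = 510 - 1.5·140 = 300.

N* ≈ 140, M* ≈ 300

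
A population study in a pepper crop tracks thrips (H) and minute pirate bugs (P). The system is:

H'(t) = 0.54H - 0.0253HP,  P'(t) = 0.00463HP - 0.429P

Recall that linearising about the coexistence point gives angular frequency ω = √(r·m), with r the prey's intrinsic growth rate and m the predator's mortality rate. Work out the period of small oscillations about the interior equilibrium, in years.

Here r = 0.54 and m = 0.429, so r·m = 0.232.
ω = √0.232 = 0.481 per year, hence T = 2π/ω ≈ 13.1 years.

T ≈ 13.1 years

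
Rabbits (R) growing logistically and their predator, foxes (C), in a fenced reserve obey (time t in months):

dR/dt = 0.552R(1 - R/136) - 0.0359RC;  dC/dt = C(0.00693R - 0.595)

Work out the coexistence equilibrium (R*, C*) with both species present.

R* ≈ 85.9, C* ≈ 5.67

From dC/dt = 0 with C > 0: 0.00693R* = 0.595, so R* = 85.9.
Substitute into dR/dt = 0: 0.552(1 - 85.9/136) = 0.0359C*.
The bracket is 0.369, giving C* = 0.204/0.0359 = 5.67.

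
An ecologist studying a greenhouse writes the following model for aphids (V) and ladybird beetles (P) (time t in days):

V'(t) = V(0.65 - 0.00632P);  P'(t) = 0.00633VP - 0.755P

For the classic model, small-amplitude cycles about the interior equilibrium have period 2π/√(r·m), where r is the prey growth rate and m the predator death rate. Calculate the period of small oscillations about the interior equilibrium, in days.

T ≈ 8.97 days

Here r = 0.65 and m = 0.755, so r·m = 0.491.
ω = √0.491 = 0.701 per day, hence T = 2π/ω ≈ 8.97 days.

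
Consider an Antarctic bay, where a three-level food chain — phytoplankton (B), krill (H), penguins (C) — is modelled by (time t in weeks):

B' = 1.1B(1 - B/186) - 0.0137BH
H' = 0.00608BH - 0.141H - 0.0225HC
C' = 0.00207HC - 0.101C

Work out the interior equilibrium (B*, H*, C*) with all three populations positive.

B* ≈ 73, H* ≈ 48.8, C* ≈ 13.5

From dC/dt = 0: 0.00207H* = 0.101, so H* = 48.8.
From dB/dt = 0: 1.1(1 - B*/186) = 0.0137·48.8, giving B* = 186·(1 - 0.608) = 73.
From dH/dt = 0: 0.00608·73 - 0.141 = 0.0225C*, so C* = 0.303/0.0225 = 13.5.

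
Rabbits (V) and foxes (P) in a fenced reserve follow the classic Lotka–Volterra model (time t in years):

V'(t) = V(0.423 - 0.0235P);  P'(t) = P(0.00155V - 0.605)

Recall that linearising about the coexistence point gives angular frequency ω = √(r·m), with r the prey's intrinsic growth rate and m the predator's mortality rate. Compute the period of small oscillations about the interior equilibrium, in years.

T ≈ 12.4 years

Here r = 0.423 and m = 0.605, so r·m = 0.256.
ω = √0.256 = 0.506 per year, hence T = 2π/ω ≈ 12.4 years.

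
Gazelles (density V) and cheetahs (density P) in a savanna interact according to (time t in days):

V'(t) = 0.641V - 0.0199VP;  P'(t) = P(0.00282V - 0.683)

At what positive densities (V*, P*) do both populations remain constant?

V* ≈ 242, P* ≈ 32.2

Set dP/dt = 0 with P > 0: 0.00282V - 0.683 = 0, so V* = 0.683/0.00282 = 242.
Set dV/dt = 0 with V > 0: 0.641 - 0.0199P = 0, so P* = 0.641/0.0199 = 32.2.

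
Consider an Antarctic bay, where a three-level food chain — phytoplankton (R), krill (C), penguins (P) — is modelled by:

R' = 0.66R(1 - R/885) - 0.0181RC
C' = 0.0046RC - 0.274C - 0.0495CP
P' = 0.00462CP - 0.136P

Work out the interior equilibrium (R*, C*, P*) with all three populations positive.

R* ≈ 171, C* ≈ 29.4, P* ≈ 10.3

From dP/dt = 0: 0.00462C* = 0.136, so C* = 29.4.
From dR/dt = 0: 0.66(1 - R*/885) = 0.0181·29.4, giving R* = 885·(1 - 0.807) = 171.
From dC/dt = 0: 0.0046·171 - 0.274 = 0.0495P*, so P* = 0.511/0.0495 = 10.3.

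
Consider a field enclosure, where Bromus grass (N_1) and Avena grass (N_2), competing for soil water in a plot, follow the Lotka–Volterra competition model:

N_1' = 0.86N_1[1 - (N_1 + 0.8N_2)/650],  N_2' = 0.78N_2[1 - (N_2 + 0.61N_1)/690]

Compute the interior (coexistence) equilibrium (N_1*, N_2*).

N_1* ≈ 191, N_2* ≈ 573

Setting both brackets to zero gives the nullclines N_1 + 0.8N_2 = 650 and 0.61N_1 + N_2 = 690.
Substituting N_2 = 690 - 0.61N_1 into the first: N_1(1 - 0.8·0.61) = 650 - 0.8·690.
So N_1* = 98/0.512 = 191, and then N_2* = 690 - 0.61·191 = 573.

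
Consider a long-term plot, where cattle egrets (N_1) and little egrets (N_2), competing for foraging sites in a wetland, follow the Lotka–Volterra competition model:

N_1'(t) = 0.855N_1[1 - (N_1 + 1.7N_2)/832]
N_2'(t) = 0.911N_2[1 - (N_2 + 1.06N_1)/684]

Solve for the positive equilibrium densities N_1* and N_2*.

Setting both brackets to zero gives the nullclines N_1 + 1.7N_2 = 832 and 1.06N_1 + N_2 = 684.
Substituting N_2 = 684 - 1.06N_1 into the first: N_1(1 - 1.7·1.06) = 832 - 1.7·684.
So N_1* = -331/-0.802 = 412, and then N_2* = 684 - 1.06·412 = 247.

N_1* ≈ 412, N_2* ≈ 247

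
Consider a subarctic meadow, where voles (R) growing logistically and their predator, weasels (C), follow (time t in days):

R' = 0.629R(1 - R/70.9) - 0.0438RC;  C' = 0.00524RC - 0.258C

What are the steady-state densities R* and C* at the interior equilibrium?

R* ≈ 49.2, C* ≈ 4.39

From dC/dt = 0 with C > 0: 0.00524R* = 0.258, so R* = 49.2.
Substitute into dR/dt = 0: 0.629(1 - 49.2/70.9) = 0.0438C*.
The bracket is 0.306, giving C* = 0.192/0.0438 = 4.39.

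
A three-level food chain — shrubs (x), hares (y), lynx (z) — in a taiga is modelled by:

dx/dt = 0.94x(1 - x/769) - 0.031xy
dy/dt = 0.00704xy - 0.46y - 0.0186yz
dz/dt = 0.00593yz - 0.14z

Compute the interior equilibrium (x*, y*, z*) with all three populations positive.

From dz/dt = 0: 0.00593y* = 0.14, so y* = 23.6.
From dx/dt = 0: 0.94(1 - x*/769) = 0.031·23.6, giving x* = 769·(1 - 0.779) = 170.
From dy/dt = 0: 0.00704·170 - 0.46 = 0.0186z*, so z* = 0.739/0.0186 = 39.7.

x* ≈ 170, y* ≈ 23.6, z* ≈ 39.7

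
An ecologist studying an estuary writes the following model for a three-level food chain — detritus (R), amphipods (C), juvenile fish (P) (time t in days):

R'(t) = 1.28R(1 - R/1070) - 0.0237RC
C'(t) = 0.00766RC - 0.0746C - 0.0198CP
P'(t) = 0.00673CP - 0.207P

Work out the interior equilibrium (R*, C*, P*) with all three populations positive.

R* ≈ 461, C* ≈ 30.8, P* ≈ 174

From dP/dt = 0: 0.00673C* = 0.207, so C* = 30.8.
From dR/dt = 0: 1.28(1 - R*/1070) = 0.0237·30.8, giving R* = 1070·(1 - 0.569) = 461.
From dC/dt = 0: 0.00766·461 - 0.0746 = 0.0198P*, so P* = 3.45/0.0198 = 174.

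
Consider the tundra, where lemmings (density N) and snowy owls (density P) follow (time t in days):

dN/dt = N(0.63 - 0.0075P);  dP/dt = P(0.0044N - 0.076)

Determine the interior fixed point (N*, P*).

N* ≈ 17.3, P* ≈ 84

Set dP/dt = 0 with P > 0: 0.0044N - 0.076 = 0, so N* = 0.076/0.0044 = 17.3.
Set dN/dt = 0 with N > 0: 0.63 - 0.0075P = 0, so P* = 0.63/0.0075 = 84.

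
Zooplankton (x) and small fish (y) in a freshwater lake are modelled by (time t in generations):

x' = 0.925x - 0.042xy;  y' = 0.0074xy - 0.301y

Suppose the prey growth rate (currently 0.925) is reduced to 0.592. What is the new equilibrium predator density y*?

y* ≈ 14.1

At the interior fixed point, setting dx/dt = 0 with x > 0 fixes y* = (prey growth rate)/(xy coefficient) — independent of the other coefficients.
With the change, y* = 0.592/0.042 = 14.1; it falls from 22.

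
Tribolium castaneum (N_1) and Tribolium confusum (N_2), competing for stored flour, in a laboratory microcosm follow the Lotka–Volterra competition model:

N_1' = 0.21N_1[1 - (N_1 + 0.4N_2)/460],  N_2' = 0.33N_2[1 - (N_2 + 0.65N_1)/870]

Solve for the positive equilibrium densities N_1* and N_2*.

Setting both brackets to zero gives the nullclines N_1 + 0.4N_2 = 460 and 0.65N_1 + N_2 = 870.
Substituting N_2 = 870 - 0.65N_1 into the first: N_1(1 - 0.4·0.65) = 460 - 0.4·870.
So N_1* = 112/0.74 = 151, and then N_2* = 870 - 0.65·151 = 772.

N_1* ≈ 151, N_2* ≈ 772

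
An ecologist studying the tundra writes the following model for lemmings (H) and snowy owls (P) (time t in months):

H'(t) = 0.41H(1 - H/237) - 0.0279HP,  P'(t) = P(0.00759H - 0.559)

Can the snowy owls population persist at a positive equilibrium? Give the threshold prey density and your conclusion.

Threshold H = 73.6; K > 73.6, so yes, the predator persists.

The predator equation gives dP/dt > 0 only when H > 0.559/0.00759 = 73.6.
Without the predator, H → K = 237. Since 237 > 73.6, the predator can invade and persist.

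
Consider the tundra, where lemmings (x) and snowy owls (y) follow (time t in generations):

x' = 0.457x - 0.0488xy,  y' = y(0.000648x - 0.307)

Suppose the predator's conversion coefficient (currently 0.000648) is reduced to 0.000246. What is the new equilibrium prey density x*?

At the interior fixed point, setting dy/dt = 0 with y > 0 fixes x* = (predator death rate)/(xy coefficient) — independent of the other coefficients.
With the change, x* = 0.307/0.000246 = 1250; it rises from 474.

x* ≈ 1250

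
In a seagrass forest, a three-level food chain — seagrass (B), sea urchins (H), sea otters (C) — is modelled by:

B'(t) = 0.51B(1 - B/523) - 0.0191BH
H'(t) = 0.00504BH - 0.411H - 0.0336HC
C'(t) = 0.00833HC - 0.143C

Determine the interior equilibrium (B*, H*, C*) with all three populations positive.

B* ≈ 187, H* ≈ 17.2, C* ≈ 15.8

From dC/dt = 0: 0.00833H* = 0.143, so H* = 17.2.
From dB/dt = 0: 0.51(1 - B*/523) = 0.0191·17.2, giving B* = 523·(1 - 0.643) = 187.
From dH/dt = 0: 0.00504·187 - 0.411 = 0.0336C*, so C* = 0.53/0.0336 = 15.8.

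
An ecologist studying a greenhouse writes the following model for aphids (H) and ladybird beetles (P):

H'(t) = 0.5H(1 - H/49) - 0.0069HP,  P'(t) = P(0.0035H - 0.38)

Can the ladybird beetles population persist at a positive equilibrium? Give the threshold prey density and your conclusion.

The predator equation gives dP/dt > 0 only when H > 0.38/0.0035 = 109.
Without the predator, H → K = 49. Since 49 < 109, the predator cannot invade.

Threshold H = 109; K < 109, so no, the predator goes extinct.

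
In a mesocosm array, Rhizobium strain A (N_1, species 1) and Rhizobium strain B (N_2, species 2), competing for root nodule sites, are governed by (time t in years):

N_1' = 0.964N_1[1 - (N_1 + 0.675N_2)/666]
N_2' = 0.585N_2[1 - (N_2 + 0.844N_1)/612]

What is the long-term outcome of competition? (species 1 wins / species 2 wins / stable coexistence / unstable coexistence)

stable coexistence

Compare the nullcline intercepts: K1/α12 = 666/0.675 = 987 > K2 = 612; K2/α21 = 612/0.844 = 725 > K1 = 666.
Since both inequalities hold, each species can invade when rare, so the interior equilibrium is stable.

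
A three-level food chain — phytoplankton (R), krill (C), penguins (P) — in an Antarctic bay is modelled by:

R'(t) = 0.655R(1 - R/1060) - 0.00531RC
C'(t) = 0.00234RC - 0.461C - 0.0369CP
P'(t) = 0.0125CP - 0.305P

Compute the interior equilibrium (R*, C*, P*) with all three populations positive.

From dP/dt = 0: 0.0125C* = 0.305, so C* = 24.4.
From dR/dt = 0: 0.655(1 - R*/1060) = 0.00531·24.4, giving R* = 1060·(1 - 0.198) = 850.
From dC/dt = 0: 0.00234·850 - 0.461 = 0.0369P*, so P* = 1.53/0.0369 = 41.4.

R* ≈ 850, C* ≈ 24.4, P* ≈ 41.4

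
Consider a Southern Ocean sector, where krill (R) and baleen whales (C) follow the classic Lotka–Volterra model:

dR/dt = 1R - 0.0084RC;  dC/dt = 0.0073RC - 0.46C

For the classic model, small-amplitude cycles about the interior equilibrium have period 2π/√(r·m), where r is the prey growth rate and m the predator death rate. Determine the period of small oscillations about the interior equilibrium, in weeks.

Here r = 1 and m = 0.46, so r·m = 0.46.
ω = √0.46 = 0.678 per week, hence T = 2π/ω ≈ 9.26 weeks.

T ≈ 9.26 weeks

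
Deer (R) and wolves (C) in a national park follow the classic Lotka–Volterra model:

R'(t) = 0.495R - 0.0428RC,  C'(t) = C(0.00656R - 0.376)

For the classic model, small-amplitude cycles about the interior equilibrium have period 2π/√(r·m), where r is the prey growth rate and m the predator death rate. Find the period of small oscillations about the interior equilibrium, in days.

Here r = 0.495 and m = 0.376, so r·m = 0.186.
ω = √0.186 = 0.431 per day, hence T = 2π/ω ≈ 14.6 days.

T ≈ 14.6 days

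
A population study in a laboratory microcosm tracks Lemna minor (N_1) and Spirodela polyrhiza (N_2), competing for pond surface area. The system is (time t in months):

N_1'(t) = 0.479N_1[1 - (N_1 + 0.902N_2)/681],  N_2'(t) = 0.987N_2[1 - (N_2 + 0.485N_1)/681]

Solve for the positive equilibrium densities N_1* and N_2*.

N_1* ≈ 119, N_2* ≈ 623

Setting both brackets to zero gives the nullclines N_1 + 0.902N_2 = 681 and 0.485N_1 + N_2 = 681.
Substituting N_2 = 681 - 0.485N_1 into the first: N_1(1 - 0.902·0.485) = 681 - 0.902·681.
So N_1* = 66.7/0.563 = 119, and then N_2* = 681 - 0.485·119 = 623.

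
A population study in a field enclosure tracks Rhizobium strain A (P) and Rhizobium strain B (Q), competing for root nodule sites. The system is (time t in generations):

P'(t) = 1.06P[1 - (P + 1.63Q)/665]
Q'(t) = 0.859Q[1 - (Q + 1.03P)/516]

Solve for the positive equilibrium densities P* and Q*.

Setting both brackets to zero gives the nullclines P + 1.63Q = 665 and 1.03P + Q = 516.
Substituting Q = 516 - 1.03P into the first: P(1 - 1.63·1.03) = 665 - 1.63·516.
So P* = -176/-0.679 = 259, and then Q* = 516 - 1.03·259 = 249.

P* ≈ 259, Q* ≈ 249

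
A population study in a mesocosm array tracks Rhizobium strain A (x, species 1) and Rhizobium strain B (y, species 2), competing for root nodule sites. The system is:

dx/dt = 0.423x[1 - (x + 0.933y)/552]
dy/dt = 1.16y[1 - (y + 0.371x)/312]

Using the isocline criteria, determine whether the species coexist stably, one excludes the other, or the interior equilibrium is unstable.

Compare the nullcline intercepts: K1/α12 = 552/0.933 = 592 > K2 = 312; K2/α21 = 312/0.371 = 841 > K1 = 552.
Since both inequalities hold, each species can invade when rare, so the interior equilibrium is stable.

stable coexistence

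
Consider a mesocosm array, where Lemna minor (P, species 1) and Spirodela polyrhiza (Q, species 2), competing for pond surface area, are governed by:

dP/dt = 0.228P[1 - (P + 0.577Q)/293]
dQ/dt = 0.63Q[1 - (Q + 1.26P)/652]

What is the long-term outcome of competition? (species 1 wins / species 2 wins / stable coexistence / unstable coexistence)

Compare the nullcline intercepts: K1/α12 = 293/0.577 = 508 < K2 = 652; K2/α21 = 652/1.26 = 517 > K1 = 293.
Since the inequalities point opposite ways, species 2 can invade but species 1 cannot.

species 2 excludes species 1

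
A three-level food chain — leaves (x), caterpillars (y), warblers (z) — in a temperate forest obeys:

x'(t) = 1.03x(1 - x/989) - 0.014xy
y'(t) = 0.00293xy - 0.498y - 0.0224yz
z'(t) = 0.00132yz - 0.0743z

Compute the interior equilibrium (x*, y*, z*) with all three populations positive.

From dz/dt = 0: 0.00132y* = 0.0743, so y* = 56.3.
From dx/dt = 0: 1.03(1 - x*/989) = 0.014·56.3, giving x* = 989·(1 - 0.765) = 232.
From dy/dt = 0: 0.00293·232 - 0.498 = 0.0224z*, so z* = 0.183/0.0224 = 8.16.

x* ≈ 232, y* ≈ 56.3, z* ≈ 8.16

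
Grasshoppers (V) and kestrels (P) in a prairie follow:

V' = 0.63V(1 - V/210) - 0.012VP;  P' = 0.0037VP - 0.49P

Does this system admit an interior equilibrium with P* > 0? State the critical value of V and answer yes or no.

Threshold V = 132; K > 132, so yes, the predator persists.

The predator equation gives dP/dt > 0 only when V > 0.49/0.0037 = 132.
Without the predator, V → K = 210. Since 210 > 132, the predator can invade and persist.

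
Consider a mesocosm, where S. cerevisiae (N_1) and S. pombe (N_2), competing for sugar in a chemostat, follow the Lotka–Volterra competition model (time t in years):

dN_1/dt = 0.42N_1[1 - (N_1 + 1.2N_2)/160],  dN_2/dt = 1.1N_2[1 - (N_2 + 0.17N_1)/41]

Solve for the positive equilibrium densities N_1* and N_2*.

Setting both brackets to zero gives the nullclines N_1 + 1.2N_2 = 160 and 0.17N_1 + N_2 = 41.
Substituting N_2 = 41 - 0.17N_1 into the first: N_1(1 - 1.2·0.17) = 160 - 1.2·41.
So N_1* = 111/0.796 = 139, and then N_2* = 41 - 0.17·139 = 17.3.

N_1* ≈ 139, N_2* ≈ 17.3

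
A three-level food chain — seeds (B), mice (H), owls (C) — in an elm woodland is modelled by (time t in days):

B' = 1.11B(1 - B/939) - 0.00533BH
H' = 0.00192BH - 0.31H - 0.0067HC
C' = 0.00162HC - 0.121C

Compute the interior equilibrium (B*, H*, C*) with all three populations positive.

B* ≈ 602, H* ≈ 74.7, C* ≈ 126

From dC/dt = 0: 0.00162H* = 0.121, so H* = 74.7.
From dB/dt = 0: 1.11(1 - B*/939) = 0.00533·74.7, giving B* = 939·(1 - 0.359) = 602.
From dH/dt = 0: 0.00192·602 - 0.31 = 0.0067C*, so C* = 0.846/0.0067 = 126.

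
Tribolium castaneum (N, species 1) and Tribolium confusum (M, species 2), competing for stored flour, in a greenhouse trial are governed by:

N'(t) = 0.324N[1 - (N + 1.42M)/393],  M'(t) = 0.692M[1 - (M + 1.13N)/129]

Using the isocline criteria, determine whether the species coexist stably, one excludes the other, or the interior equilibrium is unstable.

Compare the nullcline intercepts: K1/α12 = 393/1.42 = 277 > K2 = 129; K2/α21 = 129/1.13 = 114 < K1 = 393.
Since the inequalities point opposite ways, species 1 can invade but species 2 cannot.

species 1 excludes species 2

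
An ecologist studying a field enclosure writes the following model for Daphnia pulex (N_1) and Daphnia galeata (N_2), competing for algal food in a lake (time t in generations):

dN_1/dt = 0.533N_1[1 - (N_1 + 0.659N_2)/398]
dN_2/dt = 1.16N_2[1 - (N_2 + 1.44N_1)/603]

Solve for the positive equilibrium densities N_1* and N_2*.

N_1* ≈ 12.2, N_2* ≈ 585

Setting both brackets to zero gives the nullclines N_1 + 0.659N_2 = 398 and 1.44N_1 + N_2 = 603.
Substituting N_2 = 603 - 1.44N_1 into the first: N_1(1 - 0.659·1.44) = 398 - 0.659·603.
So N_1* = 0.623/0.051 = 12.2, and then N_2* = 603 - 1.44·12.2 = 585.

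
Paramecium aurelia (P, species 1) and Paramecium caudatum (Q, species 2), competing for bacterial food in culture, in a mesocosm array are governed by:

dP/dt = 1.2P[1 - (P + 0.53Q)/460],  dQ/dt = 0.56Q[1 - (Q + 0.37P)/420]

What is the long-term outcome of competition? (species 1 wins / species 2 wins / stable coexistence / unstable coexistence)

Compare the nullcline intercepts: K1/α12 = 460/0.53 = 868 > K2 = 420; K2/α21 = 420/0.37 = 1140 > K1 = 460.
Since both inequalities hold, each species can invade when rare, so the interior equilibrium is stable.

stable coexistence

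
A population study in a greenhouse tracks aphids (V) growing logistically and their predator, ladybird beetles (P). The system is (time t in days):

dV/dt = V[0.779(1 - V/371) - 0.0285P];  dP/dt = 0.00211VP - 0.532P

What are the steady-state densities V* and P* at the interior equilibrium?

V* ≈ 252, P* ≈ 8.76

From dP/dt = 0 with P > 0: 0.00211V* = 0.532, so V* = 252.
Substitute into dV/dt = 0: 0.779(1 - 252/371) = 0.0285P*.
The bracket is 0.32, giving P* = 0.25/0.0285 = 8.76.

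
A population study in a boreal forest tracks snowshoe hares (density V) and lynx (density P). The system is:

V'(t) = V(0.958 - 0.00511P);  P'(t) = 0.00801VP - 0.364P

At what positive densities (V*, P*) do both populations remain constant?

V* ≈ 45.4, P* ≈ 187

Set dP/dt = 0 with P > 0: 0.00801V - 0.364 = 0, so V* = 0.364/0.00801 = 45.4.
Set dV/dt = 0 with V > 0: 0.958 - 0.00511P = 0, so P* = 0.958/0.00511 = 187.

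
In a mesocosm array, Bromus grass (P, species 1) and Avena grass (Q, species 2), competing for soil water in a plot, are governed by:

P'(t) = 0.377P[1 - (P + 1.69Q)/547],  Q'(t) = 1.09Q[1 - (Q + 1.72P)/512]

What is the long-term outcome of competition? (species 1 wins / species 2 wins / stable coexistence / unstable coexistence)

unstable coexistence (outcome depends on initial conditions)

Compare the nullcline intercepts: K1/α12 = 547/1.69 = 324 < K2 = 512; K2/α21 = 512/1.72 = 298 < K1 = 547.
Since both are reversed, neither can invade when rare; the interior point is a saddle.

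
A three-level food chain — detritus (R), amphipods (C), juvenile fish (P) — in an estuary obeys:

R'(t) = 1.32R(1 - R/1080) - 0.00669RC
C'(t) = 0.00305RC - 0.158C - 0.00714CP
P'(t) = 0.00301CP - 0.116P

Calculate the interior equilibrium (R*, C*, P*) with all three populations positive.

From dP/dt = 0: 0.00301C* = 0.116, so C* = 38.5.
From dR/dt = 0: 1.32(1 - R*/1080) = 0.00669·38.5, giving R* = 1080·(1 - 0.195) = 869.
From dC/dt = 0: 0.00305·869 - 0.158 = 0.00714P*, so P* = 2.49/0.00714 = 349.

R* ≈ 869, C* ≈ 38.5, P* ≈ 349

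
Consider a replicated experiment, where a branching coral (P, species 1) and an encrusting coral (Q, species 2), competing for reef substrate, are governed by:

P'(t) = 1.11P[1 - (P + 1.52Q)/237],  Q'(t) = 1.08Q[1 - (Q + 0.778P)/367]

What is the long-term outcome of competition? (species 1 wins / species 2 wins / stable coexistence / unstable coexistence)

species 2 excludes species 1

Compare the nullcline intercepts: K1/α12 = 237/1.52 = 156 < K2 = 367; K2/α21 = 367/0.778 = 472 > K1 = 237.
Since the inequalities point opposite ways, species 2 can invade but species 1 cannot.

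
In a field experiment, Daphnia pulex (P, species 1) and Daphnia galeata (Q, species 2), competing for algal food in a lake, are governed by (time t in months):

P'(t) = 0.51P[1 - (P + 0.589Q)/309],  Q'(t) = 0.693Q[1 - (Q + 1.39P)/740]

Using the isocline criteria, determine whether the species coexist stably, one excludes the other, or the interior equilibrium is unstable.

species 2 excludes species 1

Compare the nullcline intercepts: K1/α12 = 309/0.589 = 525 < K2 = 740; K2/α21 = 740/1.39 = 532 > K1 = 309.
Since the inequalities point opposite ways, species 2 can invade but species 1 cannot.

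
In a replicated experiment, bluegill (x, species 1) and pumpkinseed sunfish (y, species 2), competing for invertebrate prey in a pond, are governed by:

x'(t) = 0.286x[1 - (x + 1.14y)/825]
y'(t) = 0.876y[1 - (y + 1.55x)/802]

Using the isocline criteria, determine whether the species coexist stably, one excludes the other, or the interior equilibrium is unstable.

unstable coexistence (outcome depends on initial conditions)

Compare the nullcline intercepts: K1/α12 = 825/1.14 = 724 < K2 = 802; K2/α21 = 802/1.55 = 517 < K1 = 825.
Since both are reversed, neither can invade when rare; the interior point is a saddle.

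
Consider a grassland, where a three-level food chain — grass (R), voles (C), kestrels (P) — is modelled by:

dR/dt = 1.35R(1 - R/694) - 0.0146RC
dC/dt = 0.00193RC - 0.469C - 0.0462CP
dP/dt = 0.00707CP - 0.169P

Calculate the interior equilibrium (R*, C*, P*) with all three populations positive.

From dP/dt = 0: 0.00707C* = 0.169, so C* = 23.9.
From dR/dt = 0: 1.35(1 - R*/694) = 0.0146·23.9, giving R* = 694·(1 - 0.259) = 515.
From dC/dt = 0: 0.00193·515 - 0.469 = 0.0462P*, so P* = 0.524/0.0462 = 11.3.

R* ≈ 515, C* ≈ 23.9, P* ≈ 11.3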